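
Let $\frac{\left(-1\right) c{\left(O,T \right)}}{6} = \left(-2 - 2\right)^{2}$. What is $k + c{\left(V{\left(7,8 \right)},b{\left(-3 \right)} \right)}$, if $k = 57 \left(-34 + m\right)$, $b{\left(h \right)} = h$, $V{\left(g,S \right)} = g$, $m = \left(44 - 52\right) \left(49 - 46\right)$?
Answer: $-3402$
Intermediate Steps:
$m = -24$ ($m = \left(-8\right) 3 = -24$)
$c{\left(O,T \right)} = -96$ ($c{\left(O,T \right)} = - 6 \left(-2 - 2\right)^{2} = - 6 \left(-4\right)^{2} = \left(-6\right) 16 = -96$)
$k = -3306$ ($k = 57 \left(-34 - 24\right) = 57 \left(-58\right) = -3306$)
$k + c{\left(V{\left(7,8 \right)},b{\left(-3 \right)} \right)} = -3306 - 96 = -3402$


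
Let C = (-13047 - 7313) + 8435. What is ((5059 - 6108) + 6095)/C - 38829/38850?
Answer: -418459/294150 ≈ -1.4226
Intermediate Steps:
C = -11925 (C = -20360 + 8435 = -11925)
((5059 - 6108) + 6095)/C - 38829/38850 = ((5059 - 6108) + 6095)/(-11925) - 38829/38850 = (-1049 + 6095)*(-1/11925) - 38829*1/38850 = 5046*(-1/11925) - 1849/1850 = -1682/3975 - 1849/1850 = -418459/294150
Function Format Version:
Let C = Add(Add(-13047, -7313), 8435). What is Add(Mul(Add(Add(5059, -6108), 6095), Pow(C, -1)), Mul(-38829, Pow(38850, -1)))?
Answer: Rational(-418459, 294150) ≈ -1.4226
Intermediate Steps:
C = -11925 (C = Add(-20360, 8435) = -11925)
Add(Mul(Add(Add(5059, -6108), 6095), Pow(C, -1)), Mul(-38829, Pow(38850, -1))) = Add(Mul(Add(Add(5059, -6108), 6095), Pow(-11925, -1)), Mul(-38829, Pow(38850, -1))) = Add(Mul(Add(-1049, 6095), Rational(-1, 11925)), Mul(-38829, Rational(1, 38850))) = Add(Mul(5046, Rational(-1, 11925)), Rational(-1849, 1850)) = Add(Rational(-1682, 3975), Rational(-1849, 1850)) = Rational(-418459, 294150)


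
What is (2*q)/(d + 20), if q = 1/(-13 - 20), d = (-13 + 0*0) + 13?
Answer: -1/330 ≈ -0.0030303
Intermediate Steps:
d = 0 (d = (-13 + 0) + 13 = -13 + 13 = 0)
q = -1/33 (q = 1/(-33) = -1/33 ≈ -0.030303)
(2*q)/(d + 20) = (2*(-1/33))/(0 + 20) = -2/33/20 = -2/33*1/20 = -1/330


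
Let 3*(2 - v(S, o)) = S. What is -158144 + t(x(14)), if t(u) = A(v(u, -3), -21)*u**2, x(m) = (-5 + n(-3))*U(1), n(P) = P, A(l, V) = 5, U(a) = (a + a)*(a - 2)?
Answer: -156864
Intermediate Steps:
v(S, o) = 2 - S/3
U(a) = 2*a*(-2 + a) (U(a) = (2*a)*(-2 + a) = 2*a*(-2 + a))
x(m) = 16 (x(m) = (-5 - 3)*(2*1*(-2 + 1)) = -16*(-1) = -8*(-2) = 16)
t(u) = 5*u**2
-158144 + t(x(14)) = -158144 + 5*16**2 = -158144 + 5*256 = -158144 + 1280 = -156864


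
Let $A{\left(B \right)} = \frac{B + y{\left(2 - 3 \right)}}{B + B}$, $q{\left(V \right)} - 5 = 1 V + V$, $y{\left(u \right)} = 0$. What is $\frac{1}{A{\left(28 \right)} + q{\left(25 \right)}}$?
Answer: $\frac{2}{111} \approx 0.018018$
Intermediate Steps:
$q{\left(V \right)} = 5 + 2 V$ ($q{\left(V \right)} = 5 + \left(1 V + V\right) = 5 + \left(V + V\right) = 5 + 2 V$)
$A{\left(B \right)} = \frac{1}{2}$ ($A{\left(B \right)} = \frac{B + 0}{B + B} = \frac{B}{2 B} = B \frac{1}{2 B} = \frac{1}{2}$)
$\frac{1}{A{\left(28 \right)} + q{\left(25 \right)}} = \frac{1}{\frac{1}{2} + \left(5 + 2 \cdot 25\right)} = \frac{1}{\frac{1}{2} + \left(5 + 50\right)} = \frac{1}{\frac{1}{2} + 55} = \frac{1}{\frac{111}{2}} = \frac{2}{111}$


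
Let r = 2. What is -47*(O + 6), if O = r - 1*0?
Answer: -376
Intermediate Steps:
O = 2 (O = 2 - 1*0 = 2 + 0 = 2)
-47*(O + 6) = -47*(2 + 6) = -47*8 = -376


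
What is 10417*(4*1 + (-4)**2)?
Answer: 208340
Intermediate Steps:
10417*(4*1 + (-4)**2) = 10417*(4 + 16) = 10417*20 = 208340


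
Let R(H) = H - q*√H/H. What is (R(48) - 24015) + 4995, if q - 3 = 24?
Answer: -18972 - 9*√3/4 ≈ -18976.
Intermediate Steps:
q = 27 (q = 3 + 24 = 27)
R(H) = H - 27/√H (R(H) = H - 27*√H/H = H - 27/√H)
(R(48) - 24015) + 4995 = ((48 - 9*√3/4) - 24015) + 4995 = (-23967 - 9*√3/4) + 4995 = -18972 - 9*√3/4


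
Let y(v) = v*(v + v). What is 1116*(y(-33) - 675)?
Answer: 1677348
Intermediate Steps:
y(v) = 2*v**2 (y(v) = v*(2*v) = 2*v**2)
1116*(y(-33) - 675) = 1116*(2*(-33)**2 - 675) = 1116*(2*1089 - 675) = 1116*(2178 - 675) = 1116*1503 = 1677348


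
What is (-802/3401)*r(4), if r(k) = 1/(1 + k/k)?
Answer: -401/3401 ≈ -0.11791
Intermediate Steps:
r(k) = ½ (r(k) = 1/(1 + 1) = 1/2 = ½)
(-802/3401)*r(4) = -802/3401*(½) = -802*1/3401*(½) = -802/3401*½ = -401/3401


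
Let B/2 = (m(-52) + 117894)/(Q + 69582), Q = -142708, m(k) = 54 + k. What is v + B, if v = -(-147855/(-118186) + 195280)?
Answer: -843870055410061/4321234718 ≈ -1.9528e+5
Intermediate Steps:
B = -117896/36563 (B = 2*(((54 - 52) + 117894)/(-142708 + 69582)) = 2*((2 + 117894)/(-73126)) = 2*(117896*(-1/73126)) = 2*(-58948/36563) = -117896/36563 ≈ -3.2245)
v = -23079509935/118186 (v = -(-147855*(-1/118186) + 195280) = -(147855/118186 + 195280) = -1*23079509935/118186 = -23079509935/118186 ≈ -1.9528e+5)
v + B = -23079509935/118186 - 117896/36563 = -843870055410061/4321234718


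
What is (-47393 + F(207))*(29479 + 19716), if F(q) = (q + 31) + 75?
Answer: -2316100600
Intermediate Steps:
F(q) = 106 + q (F(q) = (31 + q) + 75 = 106 + q)
(-47393 + F(207))*(29479 + 19716) = (-47393 + (106 + 207))*(29479 + 19716) = (-47393 + 313)*49195 = -47080*49195 = -2316100600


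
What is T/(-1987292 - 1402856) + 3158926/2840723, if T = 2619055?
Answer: 3269216884283/9630471397004 ≈ 0.33947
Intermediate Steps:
T/(-1987292 - 1402856) + 3158926/2840723 = 2619055/(-1987292 - 1402856) + 3158926/2840723 = 2619055/(-3390148) + 3158926*(1/2840723) = 2619055*(-1/3390148) + 3158926/2840723 = -2619055/3390148 + 3158926/2840723 = 3269216884283/9630471397004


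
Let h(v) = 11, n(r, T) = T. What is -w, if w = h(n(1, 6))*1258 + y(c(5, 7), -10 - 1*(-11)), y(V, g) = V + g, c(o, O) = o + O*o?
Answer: -13879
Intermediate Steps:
w = 13879 (w = 11*1258 + (5*(1 + 7) + (-10 - 1*(-11))) = 13838 + (5*8 + (-10 + 11)) = 13838 + (40 + 1) = 13838 + 41 = 13879)
-w = -1*13879 = -13879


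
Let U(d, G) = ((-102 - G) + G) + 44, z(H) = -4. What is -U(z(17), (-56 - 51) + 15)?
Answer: 58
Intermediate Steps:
U(d, G) = -58 (U(d, G) = -102 + 44 = -58)
-U(z(17), (-56 - 51) + 15) = -1*(-58) = 58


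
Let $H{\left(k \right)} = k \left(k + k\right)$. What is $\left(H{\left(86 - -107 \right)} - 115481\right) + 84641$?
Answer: $43658$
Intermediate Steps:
$H{\left(k \right)} = 2 k^{2}$ ($H{\left(k \right)} = k 2 k = 2 k^{2}$)
$\left(H{\left(86 - -107 \right)} - 115481\right) + 84641 = \left(2 \left(86 - -107\right)^{2} - 115481\right) + 84641 = \left(2 \left(86 + 107\right)^{2} - 115481\right) + 84641 = \left(2 \cdot 193^{2} - 115481\right) + 84641 = \left(2 \cdot 37249 - 115481\right) + 84641 = \left(74498 - 115481\right) + 84641 = -40983 + 84641 = 43658$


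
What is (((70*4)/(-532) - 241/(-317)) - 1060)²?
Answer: 40742318786841/36276529 ≈ 1.1231e+6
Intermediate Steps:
(((70*4)/(-532) - 241/(-317)) - 1060)² = ((280*(-1/532) - 241*(-1/317)) - 1060)² = ((-10/19 + 241/317) - 1060)² = (1409/6023 - 1060)² = (-6382971/6023)² = 40742318786841/36276529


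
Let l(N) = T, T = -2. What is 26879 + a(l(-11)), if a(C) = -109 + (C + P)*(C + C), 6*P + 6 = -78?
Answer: 26834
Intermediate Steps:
P = -14 (P = -1 + (⅙)*(-78) = -1 - 13 = -14)
l(N) = -2
a(C) = -109 + 2*C*(-14 + C) (a(C) = -109 + (C - 14)*(C + C) = -109 + (-14 + C)*(2*C) = -109 + 2*C*(-14 + C))
26879 + a(l(-11)) = 26879 + (-109 - 28*(-2) + 2*(-2)²) = 26879 + (-109 + 56 + 2*4) = 26879 + (-109 + 56 + 8) = 26879 - 45 = 26834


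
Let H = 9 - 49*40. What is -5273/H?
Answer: 5273/1951 ≈ 2.7027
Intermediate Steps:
H = -1951 (H = 9 - 1960 = -1951)
-5273/H = -5273/(-1951) = -5273*(-1/1951) = 5273/1951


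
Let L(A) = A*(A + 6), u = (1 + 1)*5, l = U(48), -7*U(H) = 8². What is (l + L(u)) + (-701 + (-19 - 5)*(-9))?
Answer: -2339/7 ≈ -334.14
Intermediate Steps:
U(H) = -64/7 (U(H) = -⅐*8² = -⅐*64 = -64/7)
l = -64/7 ≈ -9.1429
u = 10 (u = 2*5 = 10)
L(A) = A*(6 + A)
(l + L(u)) + (-701 + (-19 - 5)*(-9)) = (-64/7 + 10*(6 + 10)) + (-701 + (-19 - 5)*(-9)) = (-64/7 + 10*16) + (-701 - 24*(-9)) = (-64/7 + 160) + (-701 + 216) = 1056/7 - 485 = -2339/7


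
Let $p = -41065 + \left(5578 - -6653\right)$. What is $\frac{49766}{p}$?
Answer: $- \frac{24883}{14417} \approx -1.7259$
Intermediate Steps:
$p = -28834$ ($p = -41065 + \left(5578 + 6653\right) = -41065 + 12231 = -28834$)
$\frac{49766}{p} = \frac{49766}{-28834} = 49766 \left(- \frac{1}{28834}\right) = - \frac{24883}{14417}$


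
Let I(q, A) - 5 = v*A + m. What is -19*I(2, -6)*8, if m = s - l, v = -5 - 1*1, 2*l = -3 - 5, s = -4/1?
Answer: -6232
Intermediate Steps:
s = -4 (s = -4*1 = -4)
l = -4 (l = (-3 - 5)/2 = (½)*(-8) = -4)
v = -6 (v = -5 - 1 = -6)
m = 0 (m = -4 - 1*(-4) = -4 + 4 = 0)
I(q, A) = 5 - 6*A (I(q, A) = 5 + (-6*A + 0) = 5 - 6*A)
-19*I(2, -6)*8 = -19*(5 - 6*(-6))*8 = -19*(5 + 36)*8 = -19*41*8 = -779*8 = -6232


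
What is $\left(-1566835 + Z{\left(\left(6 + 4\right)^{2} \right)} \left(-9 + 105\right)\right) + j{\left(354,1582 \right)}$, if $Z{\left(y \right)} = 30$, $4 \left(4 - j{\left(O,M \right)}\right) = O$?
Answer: $- \frac{3128079}{2} \approx -1.564 \cdot 10^{6}$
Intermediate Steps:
$j{\left(O,M \right)} = 4 - \frac{O}{4}$
$\left(-1566835 + Z{\left(\left(6 + 4\right)^{2} \right)} \left(-9 + 105\right)\right) + j{\left(354,1582 \right)} = \left(-1566835 + 30 \left(-9 + 105\right)\right) + \left(4 - \frac{177}{2}\right) = \left(-1566835 + 30 \cdot 96\right) + \left(4 - \frac{177}{2}\right) = \left(-1566835 + 2880\right) - \frac{169}{2} = -1563955 - \frac{169}{2} = - \frac{3128079}{2}$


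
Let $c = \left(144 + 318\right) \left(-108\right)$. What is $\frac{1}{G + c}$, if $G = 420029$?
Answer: $\frac{1}{370133} \approx 2.7017 \cdot 10^{-6}$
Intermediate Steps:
$c = -49896$ ($c = 462 \left(-108\right) = -49896$)
$\frac{1}{G + c} = \frac{1}{420029 - 49896} = \frac{1}{370133}$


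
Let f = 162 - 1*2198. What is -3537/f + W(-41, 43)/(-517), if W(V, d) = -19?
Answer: 1867313/1052612 ≈ 1.7740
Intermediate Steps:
f = -2036 (f = 162 - 2198 = -2036)
-3537/f + W(-41, 43)/(-517) = -3537/(-2036) - 19/(-517) = -3537*(-1/2036) - 19*(-1/517) = 3537/2036 + 19/517 = 1867313/1052612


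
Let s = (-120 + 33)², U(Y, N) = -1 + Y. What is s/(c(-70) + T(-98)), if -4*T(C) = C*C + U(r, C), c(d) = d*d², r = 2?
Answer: -10092/460535 ≈ -0.021914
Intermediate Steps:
c(d) = d³
T(C) = -¼ - C²/4 (T(C) = -(C*C + (-1 + 2))/4 = -(C² + 1)/4 = -(1 + C²)/4 = -¼ - C²/4)
s = 7569 (s = (-87)² = 7569)
s/(c(-70) + T(-98)) = 7569/((-70)³ + (-¼ - ¼*(-98)²)) = 7569/(-343000 + (-¼ - ¼*9604)) = 7569/(-343000 + (-¼ - 2401)) = 7569/(-343000 - 9605/4) = 7569/(-1381605/4) = 7569*(-4/1381605) = -10092/460535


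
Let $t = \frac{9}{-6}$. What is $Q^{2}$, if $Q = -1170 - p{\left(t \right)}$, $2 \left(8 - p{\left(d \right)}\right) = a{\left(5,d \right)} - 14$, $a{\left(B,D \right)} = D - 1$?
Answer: $\frac{22515025}{16} \approx 1.4072 \cdot 10^{6}$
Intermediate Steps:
$t = - \frac{3}{2}$ ($t = 9 \left(- \frac{1}{6}\right) = - \frac{3}{2} \approx -1.5$)
$a{\left(B,D \right)} = -1 + D$
$p{\left(d \right)} = \frac{31}{2} - \frac{d}{2}$ ($p{\left(d \right)} = 8 - \frac{\left(-1 + d\right) - 14}{2} = 8 - \frac{-15 + d}{2} = 8 - \left(- \frac{15}{2} + \frac{d}{2}\right) = \frac{31}{2} - \frac{d}{2}$)
$Q = - \frac{4745}{4}$ ($Q = -1170 - \left(\frac{31}{2} - - \frac{3}{4}\right) = -1170 - \left(\frac{31}{2} + \frac{3}{4}\right) = -1170 - \frac{65}{4} = - \frac{4745}{4} \approx -1186.3$)
$Q^{2} = \left(- \frac{4745}{4}\right)^{2} = \frac{22515025}{16}$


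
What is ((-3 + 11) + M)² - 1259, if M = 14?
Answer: -775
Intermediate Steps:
((-3 + 11) + M)² - 1259 = ((-3 + 11) + 14)² - 1259 = (8 + 14)² - 1259 = 22² - 1259 = 484 - 1259 = -775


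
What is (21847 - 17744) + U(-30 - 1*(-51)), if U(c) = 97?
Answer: 4200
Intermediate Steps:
(21847 - 17744) + U(-30 - 1*(-51)) = (21847 - 17744) + 97 = 4103 + 97 = 4200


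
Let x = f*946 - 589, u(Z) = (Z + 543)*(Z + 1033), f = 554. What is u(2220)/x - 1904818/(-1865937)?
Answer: 17768277226453/976808689815 ≈ 18.190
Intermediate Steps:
u(Z) = (543 + Z)*(1033 + Z)
x = 523495 (x = 554*946 - 589 = 524084 - 589 = 523495)
u(2220)/x - 1904818/(-1865937) = (560919 + 2220² + 1576*2220)/523495 - 1904818/(-1865937) = (560919 + 4928400 + 3498720)*(1/523495) - 1904818*(-1/1865937) = 8988039*(1/523495) + 1904818/1865937 = 8988039/523495 + 1904818/1865937 = 17768277226453/976808689815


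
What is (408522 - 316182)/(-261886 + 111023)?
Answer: -92340/150863 ≈ -0.61208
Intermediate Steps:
(408522 - 316182)/(-261886 + 111023) = 92340/(-150863) = 92340*(-1/150863) = -92340/150863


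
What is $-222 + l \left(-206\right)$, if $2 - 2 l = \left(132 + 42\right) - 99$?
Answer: $7297$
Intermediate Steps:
$l = - \frac{73}{2}$ ($l = 1 - \frac{\left(132 + 42\right) - 99}{2} = 1 - \frac{174 - 99}{2} = 1 - \frac{75}{2} = - \frac{73}{2} \approx -36.5$)
$-222 + l \left(-206\right) = -222 - -7519 = -222 + 7519 = 7297$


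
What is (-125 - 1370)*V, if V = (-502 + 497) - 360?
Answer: 545675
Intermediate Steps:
V = -365 (V = -5 - 360 = -365)
(-125 - 1370)*V = (-125 - 1370)*(-365) = -1495*(-365) = 545675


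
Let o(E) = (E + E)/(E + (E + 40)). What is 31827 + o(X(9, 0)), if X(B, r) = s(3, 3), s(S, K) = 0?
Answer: 31827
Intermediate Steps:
X(B, r) = 0
o(E) = 2*E/(40 + 2*E) (o(E) = (2*E)/(E + (40 + E)) = (2*E)/(40 + 2*E) = 2*E/(40 + 2*E))
31827 + o(X(9, 0)) = 31827 + 0/(20 + 0) = 31827 + 0/20 = 31827 + 0*(1/20) = 31827 + 0 = 31827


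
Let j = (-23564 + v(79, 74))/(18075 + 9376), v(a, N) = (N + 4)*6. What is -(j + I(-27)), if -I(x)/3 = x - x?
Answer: 23096/27451 ≈ 0.84135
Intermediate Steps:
I(x) = 0 (I(x) = -3*(x - x) = -3*0 = 0)
v(a, N) = 24 + 6*N (v(a, N) = (4 + N)*6 = 24 + 6*N)
j = -23096/27451 (j = (-23564 + (24 + 6*74))/(18075 + 9376) = (-23564 + (24 + 444))/27451 = (-23564 + 468)*(1/27451) = -23096*1/27451 = -23096/27451 ≈ -0.84135)
-(j + I(-27)) = -(-23096/27451 + 0) = -1*(-23096/27451) = 23096/27451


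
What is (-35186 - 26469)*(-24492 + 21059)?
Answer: 211661615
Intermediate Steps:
(-35186 - 26469)*(-24492 + 21059) = -61655*(-3433) = 211661615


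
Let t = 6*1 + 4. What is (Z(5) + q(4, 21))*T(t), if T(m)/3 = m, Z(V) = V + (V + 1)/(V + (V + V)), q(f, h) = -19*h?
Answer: -11808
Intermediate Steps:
t = 10 (t = 6 + 4 = 10)
Z(V) = V + (1 + V)/(3*V) (Z(V) = V + (1 + V)/(V + 2*V) = V + (1 + V)/((3*V)) = V + (1 + V)*(1/(3*V)) = V + (1 + V)/(3*V))
T(m) = 3*m
(Z(5) + q(4, 21))*T(t) = ((⅓ + 5 + (⅓)/5) - 19*21)*(3*10) = ((⅓ + 5 + (⅓)*(⅕)) - 399)*30 = ((⅓ + 5 + 1/15) - 399)*30 = (27/5 - 399)*30 = -1968/5*30 = -11808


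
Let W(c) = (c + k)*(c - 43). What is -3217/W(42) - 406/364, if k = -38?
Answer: 41763/52 ≈ 803.13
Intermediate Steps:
W(c) = (-43 + c)*(-38 + c) (W(c) = (c - 38)*(c - 43) = (-38 + c)*(-43 + c) = (-43 + c)*(-38 + c))
-3217/W(42) - 406/364 = -3217/(1634 + 42² - 81*42) - 406/364 = -3217/(1634 + 1764 - 3402) - 406*1/364 = -3217/(-4) - 29/26 = -3217*(-¼) - 29/26 = 3217/4 - 29/26 = 41763/52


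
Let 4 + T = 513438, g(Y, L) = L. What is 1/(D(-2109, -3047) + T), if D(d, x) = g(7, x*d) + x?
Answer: 1/6936510 ≈ 1.4416e-7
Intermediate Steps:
T = 513434 (T = -4 + 513438 = 513434)
D(d, x) = x + d*x (D(d, x) = x*d + x = d*x + x = x + d*x)
1/(D(-2109, -3047) + T) = 1/(-3047*(1 - 2109) + 513434) = 1/(-3047*(-2108) + 513434) = 1/(6423076 + 513434) = 1/6936510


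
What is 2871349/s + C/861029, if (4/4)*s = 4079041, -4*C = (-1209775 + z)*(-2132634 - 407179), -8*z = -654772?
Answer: -23370661807942798413/28097380745512 ≈ -8.3177e+5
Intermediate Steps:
z = 163693/2 (z = -⅛*(-654772) = 163693/2 ≈ 81847.)
C = -5729454934741/8 (C = -(-1209775 + 163693/2)*(-2132634 - 407179)/4 = -(-2255857)*(-2539813)/8 = -¼*5729454934741/2 = -5729454934741/8 ≈ -7.1618e+11)
s = 4079041
2871349/s + C/861029 = 2871349/4079041 - 5729454934741/8/861029 = 2871349*(1/4079041) - 5729454934741/8*1/861029 = 2871349/4079041 - 5729454934741/6888232 = -23370661807942798413/28097380745512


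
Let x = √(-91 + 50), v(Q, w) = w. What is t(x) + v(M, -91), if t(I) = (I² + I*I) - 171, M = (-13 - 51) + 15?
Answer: -344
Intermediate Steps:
M = -49 (M = -64 + 15 = -49)
x = I*√41 (x = √(-41) = I*√41 ≈ 6.4031*I)
t(I) = -171 + 2*I² (t(I) = (I² + I²) - 171 = 2*I² - 171 = -171 + 2*I²)
t(x) + v(M, -91) = (-171 + 2*(I*√41)²) - 91 = (-171 + 2*(-41)) - 91 = (-171 - 82) - 91 = -253 - 91 = -344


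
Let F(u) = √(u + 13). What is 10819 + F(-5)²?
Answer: 10827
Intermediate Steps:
F(u) = √(13 + u)
10819 + F(-5)² = 10819 + (√(13 - 5))² = 10819 + (√8)² = 10819 + (2*√2)² = 10819 + 8 = 10827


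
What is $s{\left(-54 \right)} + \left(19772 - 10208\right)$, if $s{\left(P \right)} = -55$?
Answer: $9509$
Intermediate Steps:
$s{\left(-54 \right)} + \left(19772 - 10208\right) = -55 + \left(19772 - 10208\right) = -55 + 9564 = 9509$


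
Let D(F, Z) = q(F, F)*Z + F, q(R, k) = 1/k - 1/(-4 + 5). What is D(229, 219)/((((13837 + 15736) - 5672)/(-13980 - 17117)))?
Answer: -303589/21297 ≈ -14.255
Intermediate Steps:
q(R, k) = -1 + 1/k (q(R, k) = 1/k - 1/1 = 1/k - 1*1 = 1/k - 1 = -1 + 1/k)
D(F, Z) = F + Z*(1 - F)/F (D(F, Z) = ((1 - F)/F)*Z + F = Z*(1 - F)/F + F = F + Z*(1 - F)/F)
D(229, 219)/((((13837 + 15736) - 5672)/(-13980 - 17117))) = (229 - 1*219 + 219/229)/((((13837 + 15736) - 5672)/(-13980 - 17117))) = (229 - 219 + 219*(1/229))/(((29573 - 5672)/(-31097))) = (229 - 219 + 219/229)/((23901*(-1/31097))) = 2509/(229*(-93/121)) = (2509/229)*(-121/93) = -303589/21297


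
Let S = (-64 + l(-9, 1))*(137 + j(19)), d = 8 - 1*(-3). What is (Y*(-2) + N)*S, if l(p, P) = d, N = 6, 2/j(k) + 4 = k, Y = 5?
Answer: 436084/15 ≈ 29072.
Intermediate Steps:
j(k) = 2/(-4 + k)
d = 11 (d = 8 + 3 = 11)
l(p, P) = 11
S = -109021/15 (S = (-64 + 11)*(137 + 2/(-4 + 19)) = -53*(137 + 2/15) = -53*2057/15 = -109021/15 ≈ -7268.1)
(Y*(-2) + N)*S = (5*(-2) + 6)*(-109021/15) = (-10 + 6)*(-109021/15) = -4*(-109021/15) = 436084/15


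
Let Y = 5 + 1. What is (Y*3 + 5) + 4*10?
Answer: 63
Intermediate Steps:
Y = 6
(Y*3 + 5) + 4*10 = (6*3 + 5) + 4*10 = (18 + 5) + 40 = 23 + 40 = 63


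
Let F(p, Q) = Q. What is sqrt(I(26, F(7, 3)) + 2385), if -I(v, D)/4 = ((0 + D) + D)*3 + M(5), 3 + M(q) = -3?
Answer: sqrt(2337) ≈ 48.343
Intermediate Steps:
M(q) = -6 (M(q) = -3 - 3 = -6)
I(v, D) = 24 - 24*D (I(v, D) = -4*(((0 + D) + D)*3 - 6) = -4*((D + D)*3 - 6) = -4*((2*D)*3 - 6) = -4*(6*D - 6) = -4*(-6 + 6*D) = 24 - 24*D)
sqrt(I(26, F(7, 3)) + 2385) = sqrt((24 - 24*3) + 2385) = sqrt((24 - 72) + 2385) = sqrt(-48 + 2385) = sqrt(2337)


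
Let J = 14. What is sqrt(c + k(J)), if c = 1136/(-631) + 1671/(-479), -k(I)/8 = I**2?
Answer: 23*I*sqrt(271695555337)/302249 ≈ 39.665*I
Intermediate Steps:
k(I) = -8*I**2
c = -1598545/302249 (c = 1136*(-1/631) + 1671*(-1/479) = -1136/631 - 1671/479 = -1598545/302249 ≈ -5.2888)
sqrt(c + k(J)) = sqrt(-1598545/302249 - 8*14**2) = sqrt(-1598545/302249 - 8*196) = sqrt(-1598545/302249 - 1568) = sqrt(-475524977/302249) = 23*I*sqrt(271695555337)/302249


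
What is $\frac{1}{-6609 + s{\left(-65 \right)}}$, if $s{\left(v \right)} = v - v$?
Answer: $- \frac{1}{6609} \approx -0.00015131$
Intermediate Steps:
$s{\left(v \right)} = 0$
$\frac{1}{-6609 + s{\left(-65 \right)}} = \frac{1}{-6609 + 0} = \frac{1}{-6609} = - \frac{1}{6609}$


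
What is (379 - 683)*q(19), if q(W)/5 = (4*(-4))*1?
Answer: 24320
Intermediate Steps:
q(W) = -80 (q(W) = 5*((4*(-4))*1) = 5*(-16*1) = 5*(-16) = -80)
(379 - 683)*q(19) = (379 - 683)*(-80) = -304*(-80) = 24320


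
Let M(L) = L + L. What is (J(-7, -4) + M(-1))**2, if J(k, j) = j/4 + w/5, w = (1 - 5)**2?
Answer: 1/25 ≈ 0.040000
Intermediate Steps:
M(L) = 2*L
w = 16 (w = (-4)**2 = 16)
J(k, j) = 16/5 + j/4 (J(k, j) = j/4 + 16/5 = 16/5 + j/4)
(J(-7, -4) + M(-1))**2 = ((16/5 + (1/4)*(-4)) + 2*(-1))**2 = ((16/5 - 1) - 2)**2 = (11/5 - 2)**2 = (1/5)**2 = 1/25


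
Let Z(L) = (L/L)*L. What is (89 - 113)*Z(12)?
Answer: -288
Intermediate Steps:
Z(L) = L (Z(L) = 1*L = L)
(89 - 113)*Z(12) = (89 - 113)*12 = -24*12 = -288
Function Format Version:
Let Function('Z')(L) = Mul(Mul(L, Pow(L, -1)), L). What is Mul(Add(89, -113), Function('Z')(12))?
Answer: -288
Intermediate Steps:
Function('Z')(L) = L (Function('Z')(L) = Mul(1, L) = L)
Mul(Add(89, -113), Function('Z')(12)) = Mul(Add(89, -113), 12) = Mul(-24, 12) = -288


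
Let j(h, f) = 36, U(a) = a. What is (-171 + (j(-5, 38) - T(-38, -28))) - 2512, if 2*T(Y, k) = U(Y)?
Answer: -2628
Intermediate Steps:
T(Y, k) = Y/2
(-171 + (j(-5, 38) - T(-38, -28))) - 2512 = (-171 + (36 - (-38)/2)) - 2512 = (-171 + (36 - 1*(-19))) - 2512 = (-171 + (36 + 19)) - 2512 = (-171 + 55) - 2512 = -116 - 2512 = -2628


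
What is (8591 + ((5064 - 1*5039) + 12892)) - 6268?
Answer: 15240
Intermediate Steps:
(8591 + ((5064 - 1*5039) + 12892)) - 6268 = (8591 + ((5064 - 5039) + 12892)) - 6268 = (8591 + (25 + 12892)) - 6268 = (8591 + 12917) - 6268 = 21508 - 6268 = 15240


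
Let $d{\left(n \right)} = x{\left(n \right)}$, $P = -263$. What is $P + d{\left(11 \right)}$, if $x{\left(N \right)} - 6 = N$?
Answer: $-246$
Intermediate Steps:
$x{\left(N \right)} = 6 + N$
$d{\left(n \right)} = 6 + n$
$P + d{\left(11 \right)} = -263 + \left(6 + 11\right) = -263 + 17 = -246$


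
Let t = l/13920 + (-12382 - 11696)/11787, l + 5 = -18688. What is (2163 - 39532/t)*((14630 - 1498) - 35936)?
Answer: -19479078762799108/61722239 ≈ -3.1559e+8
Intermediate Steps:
l = -18693 (l = -5 - 18688 = -18693)
t = -61722239/18230560 (t = -18693/13920 + (-12382 - 11696)/11787 = -18693*1/13920 - 24078*1/11787 = -6231/4640 - 8026/3929 = -61722239/18230560 ≈ -3.3856)
(2163 - 39532/t)*((14630 - 1498) - 35936) = (2163 - 39532/(-61722239/18230560))*((14630 - 1498) - 35936) = (2163 - 39532*(-18230560/61722239))*(13132 - 35936) = (2163 + 720690497920/61722239)*(-22804) = (854195700877/61722239)*(-22804) = -19479078762799108/61722239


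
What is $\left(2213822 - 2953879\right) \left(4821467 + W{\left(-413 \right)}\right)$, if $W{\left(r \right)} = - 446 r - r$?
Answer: $-3704783066446$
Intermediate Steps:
$W{\left(r \right)} = - 447 r$
$\left(2213822 - 2953879\right) \left(4821467 + W{\left(-413 \right)}\right) = \left(2213822 - 2953879\right) \left(4821467 - -184611\right) = - 740057 \left(4821467 + 184611\right) = \left(-740057\right) 5006078 = -3704783066446$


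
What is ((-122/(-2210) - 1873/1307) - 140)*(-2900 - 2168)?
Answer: 1034798622984/1444235 ≈ 7.1650e+5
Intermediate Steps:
((-122/(-2210) - 1873/1307) - 140)*(-2900 - 2168) = ((-122*(-1/2210) - 1873*1/1307) - 140)*(-5068) = ((61/1105 - 1873/1307) - 140)*(-5068) = (-1989938/1444235 - 140)*(-5068) = -204182838/1444235*(-5068) = 1034798622984/1444235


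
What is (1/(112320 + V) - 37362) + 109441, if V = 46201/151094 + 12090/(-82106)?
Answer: 50217903577469026359/696706441144663 ≈ 72079.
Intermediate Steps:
V = 983326423/6202861982 (V = 46201*(1/151094) + 12090*(-1/82106) = 46201/151094 - 6045/41053 = 983326423/6202861982 ≈ 0.15853)
(1/(112320 + V) - 37362) + 109441 = (1/(112320 + 983326423/6202861982) - 37362) + 109441 = (1/(696706441144663/6202861982) - 37362) + 109441 = (6202861982/696706441144663 - 37362) + 109441 = -26030346047844037024/696706441144663 + 109441 = 50217903577469026359/696706441144663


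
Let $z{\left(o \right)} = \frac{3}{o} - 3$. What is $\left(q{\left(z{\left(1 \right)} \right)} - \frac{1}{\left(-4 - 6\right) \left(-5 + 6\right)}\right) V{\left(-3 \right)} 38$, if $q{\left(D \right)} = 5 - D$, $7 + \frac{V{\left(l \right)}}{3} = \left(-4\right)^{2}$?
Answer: $\frac{26163}{5} \approx 5232.6$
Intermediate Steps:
$V{\left(l \right)} = 27$ ($V{\left(l \right)} = -21 + 3 \left(-4\right)^{2} = -21 + 3 \cdot 16 = -21 + 48 = 27$)
$z{\left(o \right)} = -3 + \frac{3}{o}$
$\left(q{\left(z{\left(1 \right)} \right)} - \frac{1}{\left(-4 - 6\right) \left(-5 + 6\right)}\right) V{\left(-3 \right)} 38 = \left(\left(5 - \left(-3 + \frac{3}{1}\right)\right) - \frac{1}{\left(-4 - 6\right) \left(-5 + 6\right)}\right) 27 \cdot 38 = \left(\left(5 - \left(-3 + 3 \cdot 1\right)\right) - \frac{1}{\left(-10\right) 1}\right) 27 \cdot 38 = \left(\left(5 - \left(-3 + 3\right)\right) - \frac{1}{-10}\right) 27 \cdot 38 = \left(\left(5 - 0\right) - - \frac{1}{10}\right) 27 \cdot 38 = \left(\left(5 + 0\right) + \frac{1}{10}\right) 27 \cdot 38 = \left(5 + \frac{1}{10}\right) 27 \cdot 38 = \frac{51}{10} \cdot 27 \cdot 38 = \frac{1377}{10} \cdot 38 = \frac{26163}{5}$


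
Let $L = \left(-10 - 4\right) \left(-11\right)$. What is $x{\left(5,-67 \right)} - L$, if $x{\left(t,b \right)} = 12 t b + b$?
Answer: $-4241$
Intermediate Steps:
$x{\left(t,b \right)} = b + 12 b t$ ($x{\left(t,b \right)} = 12 b t + b = b + 12 b t$)
$L = 154$ ($L = \left(-14\right) \left(-11\right) = 154$)
$x{\left(5,-67 \right)} - L = - 67 \left(1 + 12 \cdot 5\right) - 154 = - 67 \left(1 + 60\right) - 154 = \left(-67\right) 61 - 154 = -4087 - 154 = -4241$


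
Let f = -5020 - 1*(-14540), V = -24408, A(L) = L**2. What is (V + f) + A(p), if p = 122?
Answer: -4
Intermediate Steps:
f = 9520 (f = -5020 + 14540 = 9520)
(V + f) + A(p) = (-24408 + 9520) + 122**2 = -14888 + 14884 = -4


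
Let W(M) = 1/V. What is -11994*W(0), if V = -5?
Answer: 11994/5 ≈ 2398.8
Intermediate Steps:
W(M) = -⅕ (W(M) = 1/(-5) = -⅕)
-11994*W(0) = -11994*(-⅕) = 11994/5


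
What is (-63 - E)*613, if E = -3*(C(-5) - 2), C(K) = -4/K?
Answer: -204129/5 ≈ -40826.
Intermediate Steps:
E = 18/5 (E = -3*(-4/(-5) - 2) = -3*(-4*(-⅕) - 2) = -3*(⅘ - 2) = -3*(-6/5) = 18/5 ≈ 3.6000)
(-63 - E)*613 = (-63 - 1*18/5)*613 = (-63 - 18/5)*613 = -333/5*613 = -204129/5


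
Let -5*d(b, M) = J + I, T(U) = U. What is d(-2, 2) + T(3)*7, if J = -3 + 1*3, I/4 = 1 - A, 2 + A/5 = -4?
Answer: -19/5 ≈ -3.8000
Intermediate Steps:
A = -30 (A = -10 + 5*(-4) = -10 - 20 = -30)
I = 124 (I = 4*(1 - 1*(-30)) = 4*(1 + 30) = 4*31 = 124)
J = 0 (J = -3 + 3 = 0)
d(b, M) = -124/5 (d(b, M) = -(0 + 124)/5 = -1/5*124 = -124/5)
d(-2, 2) + T(3)*7 = -124/5 + 3*7 = -124/5 + 21 = -19/5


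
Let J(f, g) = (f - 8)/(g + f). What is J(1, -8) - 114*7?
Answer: -797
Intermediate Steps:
J(f, g) = (-8 + f)/(f + g)
J(1, -8) - 114*7 = (-8 + 1)/(1 - 8) - 114*7 = -7/(-7) - 798 = -⅐*(-7) - 798 = 1 - 798 = -797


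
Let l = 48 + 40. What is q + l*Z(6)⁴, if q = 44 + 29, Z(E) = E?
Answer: 114121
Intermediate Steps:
q = 73
l = 88
q + l*Z(6)⁴ = 73 + 88*6⁴ = 73 + 88*1296 = 73 + 114048 = 114121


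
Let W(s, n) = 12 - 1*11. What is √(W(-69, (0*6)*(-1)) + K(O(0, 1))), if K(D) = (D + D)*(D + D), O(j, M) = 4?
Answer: √65 ≈ 8.0623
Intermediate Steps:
W(s, n) = 1 (W(s, n) = 12 - 11 = 1)
K(D) = 4*D² (K(D) = (2*D)*(2*D) = 4*D²)
√(W(-69, (0*6)*(-1)) + K(O(0, 1))) = √(1 + 4*4²) = √(1 + 4*16) = √(1 + 64) = √65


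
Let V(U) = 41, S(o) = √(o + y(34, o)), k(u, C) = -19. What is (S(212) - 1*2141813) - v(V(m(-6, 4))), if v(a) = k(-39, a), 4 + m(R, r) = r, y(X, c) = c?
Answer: -2141794 + 2*√106 ≈ -2.1418e+6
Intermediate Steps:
m(R, r) = -4 + r
S(o) = √2*√o (S(o) = √(o + o) = √(2*o) = √2*√o)
v(a) = -19
(S(212) - 1*2141813) - v(V(m(-6, 4))) = (√2*√212 - 1*2141813) - 1*(-19) = (√2*(2*√53) - 2141813) + 19 = (2*√106 - 2141813) + 19 = (-2141813 + 2*√106) + 19 = -2141794 + 2*√106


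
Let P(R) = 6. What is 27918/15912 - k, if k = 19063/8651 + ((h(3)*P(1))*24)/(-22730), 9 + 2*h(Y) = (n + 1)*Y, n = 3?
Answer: -38201379443/86913655660 ≈ -0.43953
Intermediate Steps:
h(Y) = -9/2 + 2*Y (h(Y) = -9/2 + ((3 + 1)*Y)/2 = -9/2 + (4*Y)/2 = -9/2 + 2*Y)
k = 215716687/98318615 (k = 19063/8651 + (((-9/2 + 2*3)*6)*24)/(-22730) = 19063*(1/8651) + (((-9/2 + 6)*6)*24)*(-1/22730) = 19063/8651 + (((3/2)*6)*24)*(-1/22730) = 19063/8651 + (9*24)*(-1/22730) = 19063/8651 + 216*(-1/22730) = 19063/8651 - 108/11365 = 215716687/98318615 ≈ 2.1941)
27918/15912 - k = 27918/15912 - 1*215716687/98318615 = 27918*(1/15912) - 215716687/98318615 = 1551/884 - 215716687/98318615 = -38201379443/86913655660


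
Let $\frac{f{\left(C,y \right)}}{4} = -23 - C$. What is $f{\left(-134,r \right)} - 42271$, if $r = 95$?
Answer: $-41827$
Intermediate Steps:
$f{\left(C,y \right)} = -92 - 4 C$ ($f{\left(C,y \right)} = 4 \left(-23 - C\right) = -92 - 4 C$)
$f{\left(-134,r \right)} - 42271 = \left(-92 - -536\right) - 42271 = \left(-92 + 536\right) - 42271 = 444 - 42271 = -41827$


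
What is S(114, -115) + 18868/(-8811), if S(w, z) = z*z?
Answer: 1309063/99 ≈ 13223.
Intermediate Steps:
S(w, z) = z²
S(114, -115) + 18868/(-8811) = (-115)² + 18868/(-8811) = 13225 + 18868*(-1/8811) = 13225 - 212/99 = 1309063/99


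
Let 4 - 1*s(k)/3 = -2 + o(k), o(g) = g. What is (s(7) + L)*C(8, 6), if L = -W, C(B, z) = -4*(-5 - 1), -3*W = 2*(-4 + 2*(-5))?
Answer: -296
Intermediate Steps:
W = 28/3 (W = -2*(-4 + 2*(-5))/3 = -2*(-4 - 10)/3 = -2*(-14)/3 = -1/3*(-28) = 28/3 ≈ 9.3333)
C(B, z) = 24 (C(B, z) = -4*(-6) = 24)
L = -28/3 (L = -1*28/3 = -28/3 ≈ -9.3333)
s(k) = 18 - 3*k (s(k) = 12 - 3*(-2 + k) = 12 + (6 - 3*k) = 18 - 3*k)
(s(7) + L)*C(8, 6) = ((18 - 3*7) - 28/3)*24 = ((18 - 21) - 28/3)*24 = (-3 - 28/3)*24 = -37/3*24 = -296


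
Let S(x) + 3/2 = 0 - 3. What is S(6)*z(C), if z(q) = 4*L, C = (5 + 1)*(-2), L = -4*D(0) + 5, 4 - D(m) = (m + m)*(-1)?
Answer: 198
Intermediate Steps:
D(m) = 4 + 2*m (D(m) = 4 - (m + m)*(-1) = 4 - 2*m*(-1) = 4 - (-2)*m = 4 + 2*m)
S(x) = -9/2 (S(x) = -3/2 + (0 - 3) = -3/2 - 3 = -9/2)
L = -11 (L = -4*(4 + 2*0) + 5 = -4*(4 + 0) + 5 = -4*4 + 5 = -16 + 5 = -11)
C = -12 (C = 6*(-2) = -12)
z(q) = -44 (z(q) = 4*(-11) = -44)
S(6)*z(C) = -9/2*(-44) = 198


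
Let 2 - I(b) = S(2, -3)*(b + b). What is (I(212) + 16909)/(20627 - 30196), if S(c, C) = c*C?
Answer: -19455/9569 ≈ -2.0331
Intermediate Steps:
S(c, C) = C*c
I(b) = 2 + 12*b (I(b) = 2 - (-3*2)*(b + b) = 2 - (-6)*2*b = 2 - (-12)*b = 2 + 12*b)
(I(212) + 16909)/(20627 - 30196) = ((2 + 12*212) + 16909)/(20627 - 30196) = ((2 + 2544) + 16909)/(-9569) = (2546 + 16909)*(-1/9569) = 19455*(-1/9569) = -19455/9569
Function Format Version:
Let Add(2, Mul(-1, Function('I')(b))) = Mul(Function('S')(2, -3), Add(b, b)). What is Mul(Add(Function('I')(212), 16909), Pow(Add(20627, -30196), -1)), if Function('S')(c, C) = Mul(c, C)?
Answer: Rational(-19455, 9569) ≈ -2.0331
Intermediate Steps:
Function('S')(c, C) = Mul(C, c)
Function('I')(b) = Add(2, Mul(12, b)) (Function('I')(b) = Add(2, Mul(-1, Mul(Mul(-3, 2), Add(b, b)))) = Add(2, Mul(-1, Mul(-6, Mul(2, b)))) = Add(2, Mul(-1, Mul(-12, b))) = Add(2, Mul(12, b)))
Mul(Add(Function('I')(212), 16909), Pow(Add(20627, -30196), -1)) = Mul(Add(Add(2, Mul(12, 212)), 16909), Pow(Add(20627, -30196), -1)) = Mul(Add(Add(2, 2544), 16909), Pow(-9569, -1)) = Mul(Add(2546, 16909), Rational(-1, 9569)) = Mul(19455, Rational(-1, 9569)) = Rational(-19455, 9569)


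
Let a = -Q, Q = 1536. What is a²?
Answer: 2359296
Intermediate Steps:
a = -1536 (a = -1*1536 = -1536)
a² = (-1536)² = 2359296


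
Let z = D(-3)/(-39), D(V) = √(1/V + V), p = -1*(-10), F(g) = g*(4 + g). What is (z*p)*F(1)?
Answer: -50*I*√30/117 ≈ -2.3407*I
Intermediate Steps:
p = 10
D(V) = √(V + 1/V)
z = -I*√30/117 (z = √(-3 + 1/(-3))/(-39) = √(-3 - ⅓)*(-1/39) = √(-10/3)*(-1/39) = (I*√30/3)*(-1/39) = -I*√30/117 ≈ -0.046814*I)
(z*p)*F(1) = (-I*√30/117*10)*(1*(4 + 1)) = (-10*I*√30/117)*(1*5) = -10*I*√30/117*5 = -50*I*√30/117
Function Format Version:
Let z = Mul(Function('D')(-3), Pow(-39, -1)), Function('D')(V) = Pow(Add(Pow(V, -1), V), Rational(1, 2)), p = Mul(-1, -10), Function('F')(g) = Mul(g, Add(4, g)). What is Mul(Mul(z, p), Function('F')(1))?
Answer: Mul(Rational(-50, 117), I, Pow(30, Rational(1, 2))) ≈ Mul(-2.3407, I)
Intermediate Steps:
p = 10
Function('D')(V) = Pow(Add(V, Pow(V, -1)), Rational(1, 2))
z = Mul(Rational(-1, 117), I, Pow(30, Rational(1, 2))) (z = Mul(Pow(Add(-3, Pow(-3, -1)), Rational(1, 2)), Pow(-39, -1)) = Mul(Pow(Add(-3, Rational(-1, 3)), Rational(1, 2)), Rational(-1, 39)) = Mul(Pow(Rational(-10, 3), Rational(1, 2)), Rational(-1, 39)) = Mul(Mul(Rational(1, 3), I, Pow(30, Rational(1, 2))), Rational(-1, 39)) = Mul(Rational(-1, 117), I, Pow(30, Rational(1, 2))) ≈ Mul(-0.046814, I))
Mul(Mul(z, p), Function('F')(1)) = Mul(Mul(Mul(Rational(-1, 117), I, Pow(30, Rational(1, 2))), 10), Mul(1, Add(4, 1))) = Mul(Mul(Rational(-10, 117), I, Pow(30, Rational(1, 2))), Mul(1, 5)) = Mul(Mul(Rational(-10, 117), I, Pow(30, Rational(1, 2))), 5) = Mul(Rational(-50, 117), I, Pow(30, Rational(1, 2)))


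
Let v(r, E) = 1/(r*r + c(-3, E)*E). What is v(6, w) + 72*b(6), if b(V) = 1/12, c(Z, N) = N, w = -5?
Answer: 367/61 ≈ 6.0164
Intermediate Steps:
b(V) = 1/12
v(r, E) = 1/(E**2 + r**2) (v(r, E) = 1/(r*r + E*E) = 1/(r**2 + E**2) = 1/(E**2 + r**2))
v(6, w) + 72*b(6) = 1/((-5)**2 + 6**2) + 72*(1/12) = 1/(25 + 36) + 6 = 1/61 + 6 = 367/61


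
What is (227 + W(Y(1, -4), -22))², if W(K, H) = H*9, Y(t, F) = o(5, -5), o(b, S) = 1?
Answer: 841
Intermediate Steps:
Y(t, F) = 1
W(K, H) = 9*H
(227 + W(Y(1, -4), -22))² = (227 + 9*(-22))² = (227 - 198)² = 29² = 841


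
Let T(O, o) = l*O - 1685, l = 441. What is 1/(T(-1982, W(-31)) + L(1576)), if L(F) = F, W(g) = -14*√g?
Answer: -1/874171 ≈ -1.1439e-6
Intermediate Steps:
T(O, o) = -1685 + 441*O (T(O, o) = 441*O - 1685 = -1685 + 441*O)
1/(T(-1982, W(-31)) + L(1576)) = 1/((-1685 + 441*(-1982)) + 1576) = 1/((-1685 - 874062) + 1576) = 1/(-875747 + 1576) = 1/(-874171) = -1/874171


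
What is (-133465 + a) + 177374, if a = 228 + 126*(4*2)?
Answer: 45145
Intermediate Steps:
a = 1236 (a = 228 + 126*8 = 228 + 1008 = 1236)
(-133465 + a) + 177374 = (-133465 + 1236) + 177374 = -132229 + 177374 = 45145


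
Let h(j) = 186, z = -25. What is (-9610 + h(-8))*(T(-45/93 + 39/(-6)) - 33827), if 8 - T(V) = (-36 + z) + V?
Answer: 318069576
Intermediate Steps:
T(V) = 69 - V (T(V) = 8 - ((-36 - 25) + V) = 8 - (-61 + V) = 8 + (61 - V) = 69 - V)
(-9610 + h(-8))*(T(-45/93 + 39/(-6)) - 33827) = (-9610 + 186)*((69 - (-45/93 + 39/(-6))) - 33827) = -9424*((69 - (-45*1/93 + 39*(-⅙))) - 33827) = -9424*((69 - (-15/31 - 13/2)) - 33827) = -9424*((69 - 1*(-433/62)) - 33827) = -9424*((69 + 433/62) - 33827) = -9424*(4711/62 - 33827) = -9424*(-2092563/62) = 318069576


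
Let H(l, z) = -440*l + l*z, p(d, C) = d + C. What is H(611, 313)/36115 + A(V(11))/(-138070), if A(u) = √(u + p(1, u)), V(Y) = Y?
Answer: -77597/36115 - √23/138070 ≈ -2.1486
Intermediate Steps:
p(d, C) = C + d
A(u) = √(1 + 2*u) (A(u) = √(u + (u + 1)) = √(u + (1 + u)) = √(1 + 2*u))
H(611, 313)/36115 + A(V(11))/(-138070) = (611*(-440 + 313))/36115 + √(1 + 2*11)/(-138070) = (611*(-127))*(1/36115) + √(1 + 22)*(-1/138070) = -77597*1/36115 + √23*(-1/138070) = -77597/36115 - √23/138070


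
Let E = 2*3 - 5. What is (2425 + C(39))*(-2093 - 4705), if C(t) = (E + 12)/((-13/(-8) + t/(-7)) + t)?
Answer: -2489638338/151 ≈ -1.6488e+7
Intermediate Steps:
E = 1 (E = 6 - 5 = 1)
C(t) = 13/(13/8 + 6*t/7) (C(t) = (1 + 12)/((-13/(-8) + t/(-7)) + t) = 13/((-13*(-⅛) + t*(-⅐)) + t) = 13/((13/8 - t/7) + t) = 13/(13/8 + 6*t/7))
(2425 + C(39))*(-2093 - 4705) = (2425 + 728/(91 + 48*39))*(-2093 - 4705) = (2425 + 728/(91 + 1872))*(-6798) = (2425 + 728/1963)*(-6798) = (2425 + 728*(1/1963))*(-6798) = (2425 + 56/151)*(-6798) = (366231/151)*(-6798) = -2489638338/151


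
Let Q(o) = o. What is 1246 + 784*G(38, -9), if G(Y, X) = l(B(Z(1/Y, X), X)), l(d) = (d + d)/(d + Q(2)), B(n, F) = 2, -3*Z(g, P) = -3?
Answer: 2030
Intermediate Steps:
Z(g, P) = 1 (Z(g, P) = -⅓*(-3) = 1)
l(d) = 2*d/(2 + d) (l(d) = (d + d)/(d + 2) = (2*d)/(2 + d) = 2*d/(2 + d))
G(Y, X) = 1 (G(Y, X) = 2*2/(2 + 2) = 2*2/4 = 2*2*(¼) = 1)
1246 + 784*G(38, -9) = 1246 + 784*1 = 1246 + 784 = 2030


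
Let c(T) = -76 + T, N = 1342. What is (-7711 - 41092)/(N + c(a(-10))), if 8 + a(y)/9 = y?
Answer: -48803/1104 ≈ -44.206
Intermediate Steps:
a(y) = -72 + 9*y
(-7711 - 41092)/(N + c(a(-10))) = (-7711 - 41092)/(1342 + (-76 + (-72 + 9*(-10)))) = -48803/(1342 + (-76 + (-72 - 90))) = -48803/(1342 + (-76 - 162)) = -48803/(1342 - 238) = -48803/1104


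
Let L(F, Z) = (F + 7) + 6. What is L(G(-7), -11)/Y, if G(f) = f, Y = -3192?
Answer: -1/532 ≈ -0.0018797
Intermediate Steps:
L(F, Z) = 13 + F (L(F, Z) = (7 + F) + 6 = 13 + F)
L(G(-7), -11)/Y = (13 - 7)/(-3192) = 6*(-1/3192) = -1/532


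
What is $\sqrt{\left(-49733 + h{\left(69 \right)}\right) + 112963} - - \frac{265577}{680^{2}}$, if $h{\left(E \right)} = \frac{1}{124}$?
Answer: $\frac{265577}{462400} + \frac{3 \sqrt{27006239}}{62} \approx 252.03$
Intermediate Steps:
$h{\left(E \right)} = \frac{1}{124}$
$\sqrt{\left(-49733 + h{\left(69 \right)}\right) + 112963} - - \frac{265577}{680^{2}} = \sqrt{\left(-49733 + \frac{1}{124}\right) + 112963} - - \frac{265577}{680^{2}} = \sqrt{- \frac{6166891}{124} + 112963} - - \frac{265577}{462400} = \sqrt{\frac{7840521}{124}} - \left(-265577\right) \frac{1}{462400} = \frac{3 \sqrt{27006239}}{62} - - \frac{265577}{462400} = \frac{3 \sqrt{27006239}}{62} + \frac{265577}{462400} = \frac{265577}{462400} + \frac{3 \sqrt{27006239}}{62}$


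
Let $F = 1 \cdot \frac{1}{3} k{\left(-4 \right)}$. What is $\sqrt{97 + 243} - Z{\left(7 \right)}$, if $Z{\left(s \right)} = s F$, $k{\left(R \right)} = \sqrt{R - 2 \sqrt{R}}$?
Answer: $2 \sqrt{85} - \frac{14 \sqrt{-1 - i}}{3} \approx 16.315 + 5.1272 i$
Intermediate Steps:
$F = \frac{\sqrt{-4 - 4 i}}{3}$ ($F = 1 \cdot \frac{1}{3} \sqrt{-4 - 2 \sqrt{-4}} = 1 \cdot \frac{1}{3} \sqrt{-4 - 2 \cdot 2 i} = \frac{\sqrt{-4 - 4 i}}{3} \approx 0.30339 - 0.73246 i$)
$Z{\left(s \right)} = \frac{2 s \sqrt{-1 - i}}{3}$ ($Z{\left(s \right)} = s \frac{2 \sqrt{-1 - i}}{3} = \frac{2 s \sqrt{-1 - i}}{3}$)
$\sqrt{97 + 243} - Z{\left(7 \right)} = \sqrt{97 + 243} - \frac{2}{3} \cdot 7 \sqrt{-1 - i} = \sqrt{340} - \frac{14 \sqrt{-1 - i}}{3} = 2 \sqrt{85} - \frac{14 \sqrt{-1 - i}}{3}$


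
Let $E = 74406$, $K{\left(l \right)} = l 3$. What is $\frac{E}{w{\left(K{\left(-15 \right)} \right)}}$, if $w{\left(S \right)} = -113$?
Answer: $- \frac{74406}{113} \approx -658.46$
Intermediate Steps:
$K{\left(l \right)} = 3 l$
$\frac{E}{w{\left(K{\left(-15 \right)} \right)}} = \frac{74406}{-113} = 74406 \left(- \frac{1}{113}\right) = - \frac{74406}{113}$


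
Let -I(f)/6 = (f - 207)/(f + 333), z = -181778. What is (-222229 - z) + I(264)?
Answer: -8049863/199 ≈ -40452.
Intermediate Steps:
I(f) = -6*(-207 + f)/(333 + f) (I(f) = -6*(f - 207)/(f + 333) = -6*(-207 + f)/(333 + f))
(-222229 - z) + I(264) = (-222229 - 1*(-181778)) + 6*(207 - 1*264)/(333 + 264) = (-222229 + 181778) + 6*(207 - 264)/597 = -40451 + 6*(1/597)*(-57) = -40451 - 114/199 = -8049863/199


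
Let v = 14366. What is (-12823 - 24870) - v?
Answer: -52059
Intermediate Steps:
(-12823 - 24870) - v = (-12823 - 24870) - 1*14366 = -37693 - 14366 = -52059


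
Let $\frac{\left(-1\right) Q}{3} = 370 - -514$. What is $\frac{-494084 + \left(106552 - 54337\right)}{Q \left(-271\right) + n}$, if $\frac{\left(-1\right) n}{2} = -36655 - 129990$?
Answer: $- \frac{441869}{1051982} \approx -0.42003$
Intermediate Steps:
$Q = -2652$ ($Q = - 3 \left(370 - -514\right) = - 3 \left(370 + 514\right) = \left(-3\right) 884 = -2652$)
$n = 333290$ ($n = - 2 \left(-36655 - 129990\right) = \left(-2\right) \left(-166645\right) = 333290$)
$\frac{-494084 + \left(106552 - 54337\right)}{Q \left(-271\right) + n} = \frac{-494084 + \left(106552 - 54337\right)}{\left(-2652\right) \left(-271\right) + 333290} = \frac{-494084 + \left(106552 - 54337\right)}{718692 + 333290} = \frac{-494084 + 52215}{1051982} = \left(-441869\right) \frac{1}{1051982} = - \frac{441869}{1051982}$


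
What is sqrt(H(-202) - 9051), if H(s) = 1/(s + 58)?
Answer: I*sqrt(1303345)/12 ≈ 95.137*I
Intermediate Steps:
H(s) = 1/(58 + s)
sqrt(H(-202) - 9051) = sqrt(1/(58 - 202) - 9051) = sqrt(1/(-144) - 9051) = sqrt(-1/144 - 9051) = sqrt(-1303345/144) = I*sqrt(1303345)/12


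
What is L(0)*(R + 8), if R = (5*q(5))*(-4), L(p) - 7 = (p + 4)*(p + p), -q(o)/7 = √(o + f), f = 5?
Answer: 56 + 980*√10 ≈ 3155.0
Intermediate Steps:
q(o) = -7*√(5 + o) (q(o) = -7*√(o + 5) = -7*√(5 + o))
L(p) = 7 + 2*p*(4 + p) (L(p) = 7 + (p + 4)*(p + p) = 7 + (4 + p)*(2*p) = 7 + 2*p*(4 + p))
R = 140*√10 (R = (5*(-7*√(5 + 5)))*(-4) = (5*(-7*√10))*(-4) = -35*√10*(-4) = 140*√10 ≈ 442.72)
L(0)*(R + 8) = (7 + 2*0² + 8*0)*(140*√10 + 8) = (7 + 2*0 + 0)*(8 + 140*√10) = (7 + 0 + 0)*(8 + 140*√10) = 7*(8 + 140*√10) = 56 + 980*√10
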